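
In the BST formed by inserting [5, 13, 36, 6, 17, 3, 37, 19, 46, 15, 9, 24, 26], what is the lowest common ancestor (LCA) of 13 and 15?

Tree insertion order: [5, 13, 36, 6, 17, 3, 37, 19, 46, 15, 9, 24, 26]
Tree (level-order array): [5, 3, 13, None, None, 6, 36, None, 9, 17, 37, None, None, 15, 19, None, 46, None, None, None, 24, None, None, None, 26]
In a BST, the LCA of p=13, q=15 is the first node v on the
root-to-leaf path with p <= v <= q (go left if both < v, right if both > v).
Walk from root:
  at 5: both 13 and 15 > 5, go right
  at 13: 13 <= 13 <= 15, this is the LCA
LCA = 13


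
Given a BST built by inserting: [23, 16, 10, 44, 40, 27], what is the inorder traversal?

Tree insertion order: [23, 16, 10, 44, 40, 27]
Tree (level-order array): [23, 16, 44, 10, None, 40, None, None, None, 27]
Inorder traversal: [10, 16, 23, 27, 40, 44]


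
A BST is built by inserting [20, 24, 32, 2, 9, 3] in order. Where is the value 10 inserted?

Starting tree (level order): [20, 2, 24, None, 9, None, 32, 3]
Insertion path: 20 -> 2 -> 9
Result: insert 10 as right child of 9
Final tree (level order): [20, 2, 24, None, 9, None, 32, 3, 10]


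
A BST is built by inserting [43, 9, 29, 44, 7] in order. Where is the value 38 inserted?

Starting tree (level order): [43, 9, 44, 7, 29]
Insertion path: 43 -> 9 -> 29
Result: insert 38 as right child of 29
Final tree (level order): [43, 9, 44, 7, 29, None, None, None, None, None, 38]


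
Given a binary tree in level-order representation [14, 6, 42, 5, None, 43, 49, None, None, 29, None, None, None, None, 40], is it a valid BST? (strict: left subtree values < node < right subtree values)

Level-order array: [14, 6, 42, 5, None, 43, 49, None, None, 29, None, None, None, None, 40]
Validate using subtree bounds (lo, hi): at each node, require lo < value < hi,
then recurse left with hi=value and right with lo=value.
Preorder trace (stopping at first violation):
  at node 14 with bounds (-inf, +inf): OK
  at node 6 with bounds (-inf, 14): OK
  at node 5 with bounds (-inf, 6): OK
  at node 42 with bounds (14, +inf): OK
  at node 43 with bounds (14, 42): VIOLATION
Node 43 violates its bound: not (14 < 43 < 42).
Result: Not a valid BST


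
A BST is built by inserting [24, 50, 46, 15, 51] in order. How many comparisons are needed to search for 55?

Search path for 55: 24 -> 50 -> 51
Found: False
Comparisons: 3


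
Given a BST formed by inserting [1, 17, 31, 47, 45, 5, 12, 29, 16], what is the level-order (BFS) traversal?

Tree insertion order: [1, 17, 31, 47, 45, 5, 12, 29, 16]
Tree (level-order array): [1, None, 17, 5, 31, None, 12, 29, 47, None, 16, None, None, 45]
BFS from the root, enqueuing left then right child of each popped node:
  queue [1] -> pop 1, enqueue [17], visited so far: [1]
  queue [17] -> pop 17, enqueue [5, 31], visited so far: [1, 17]
  queue [5, 31] -> pop 5, enqueue [12], visited so far: [1, 17, 5]
  queue [31, 12] -> pop 31, enqueue [29, 47], visited so far: [1, 17, 5, 31]
  queue [12, 29, 47] -> pop 12, enqueue [16], visited so far: [1, 17, 5, 31, 12]
  queue [29, 47, 16] -> pop 29, enqueue [none], visited so far: [1, 17, 5, 31, 12, 29]
  queue [47, 16] -> pop 47, enqueue [45], visited so far: [1, 17, 5, 31, 12, 29, 47]
  queue [16, 45] -> pop 16, enqueue [none], visited so far: [1, 17, 5, 31, 12, 29, 47, 16]
  queue [45] -> pop 45, enqueue [none], visited so far: [1, 17, 5, 31, 12, 29, 47, 16, 45]
Result: [1, 17, 5, 31, 12, 29, 47, 16, 45]


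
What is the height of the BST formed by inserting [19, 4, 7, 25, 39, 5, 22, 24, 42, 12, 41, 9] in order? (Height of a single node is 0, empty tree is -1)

Insertion order: [19, 4, 7, 25, 39, 5, 22, 24, 42, 12, 41, 9]
Tree (level-order array): [19, 4, 25, None, 7, 22, 39, 5, 12, None, 24, None, 42, None, None, 9, None, None, None, 41]
Compute height bottom-up (empty subtree = -1):
  height(5) = 1 + max(-1, -1) = 0
  height(9) = 1 + max(-1, -1) = 0
  height(12) = 1 + max(0, -1) = 1
  height(7) = 1 + max(0, 1) = 2
  height(4) = 1 + max(-1, 2) = 3
  height(24) = 1 + max(-1, -1) = 0
  height(22) = 1 + max(-1, 0) = 1
  height(41) = 1 + max(-1, -1) = 0
  height(42) = 1 + max(0, -1) = 1
  height(39) = 1 + max(-1, 1) = 2
  height(25) = 1 + max(1, 2) = 3
  height(19) = 1 + max(3, 3) = 4
Height = 4


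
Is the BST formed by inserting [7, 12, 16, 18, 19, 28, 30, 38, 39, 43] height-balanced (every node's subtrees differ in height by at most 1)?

Tree (level-order array): [7, None, 12, None, 16, None, 18, None, 19, None, 28, None, 30, None, 38, None, 39, None, 43]
Definition: a tree is height-balanced if, at every node, |h(left) - h(right)| <= 1 (empty subtree has height -1).
Bottom-up per-node check:
  node 43: h_left=-1, h_right=-1, diff=0 [OK], height=0
  node 39: h_left=-1, h_right=0, diff=1 [OK], height=1
  node 38: h_left=-1, h_right=1, diff=2 [FAIL (|-1-1|=2 > 1)], height=2
  node 30: h_left=-1, h_right=2, diff=3 [FAIL (|-1-2|=3 > 1)], height=3
  node 28: h_left=-1, h_right=3, diff=4 [FAIL (|-1-3|=4 > 1)], height=4
  node 19: h_left=-1, h_right=4, diff=5 [FAIL (|-1-4|=5 > 1)], height=5
  node 18: h_left=-1, h_right=5, diff=6 [FAIL (|-1-5|=6 > 1)], height=6
  node 16: h_left=-1, h_right=6, diff=7 [FAIL (|-1-6|=7 > 1)], height=7
  node 12: h_left=-1, h_right=7, diff=8 [FAIL (|-1-7|=8 > 1)], height=8
  node 7: h_left=-1, h_right=8, diff=9 [FAIL (|-1-8|=9 > 1)], height=9
Node 38 violates the condition: |-1 - 1| = 2 > 1.
Result: Not balanced


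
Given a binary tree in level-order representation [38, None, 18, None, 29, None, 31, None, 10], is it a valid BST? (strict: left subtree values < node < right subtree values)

Level-order array: [38, None, 18, None, 29, None, 31, None, 10]
Validate using subtree bounds (lo, hi): at each node, require lo < value < hi,
then recurse left with hi=value and right with lo=value.
Preorder trace (stopping at first violation):
  at node 38 with bounds (-inf, +inf): OK
  at node 18 with bounds (38, +inf): VIOLATION
Node 18 violates its bound: not (38 < 18 < +inf).
Result: Not a valid BST


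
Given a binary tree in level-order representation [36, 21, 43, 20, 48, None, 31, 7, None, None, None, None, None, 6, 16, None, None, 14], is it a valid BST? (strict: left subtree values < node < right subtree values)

Level-order array: [36, 21, 43, 20, 48, None, 31, 7, None, None, None, None, None, 6, 16, None, None, 14]
Validate using subtree bounds (lo, hi): at each node, require lo < value < hi,
then recurse left with hi=value and right with lo=value.
Preorder trace (stopping at first violation):
  at node 36 with bounds (-inf, +inf): OK
  at node 21 with bounds (-inf, 36): OK
  at node 20 with bounds (-inf, 21): OK
  at node 7 with bounds (-inf, 20): OK
  at node 6 with bounds (-inf, 7): OK
  at node 16 with bounds (7, 20): OK
  at node 14 with bounds (7, 16): OK
  at node 48 with bounds (21, 36): VIOLATION
Node 48 violates its bound: not (21 < 48 < 36).
Result: Not a valid BST


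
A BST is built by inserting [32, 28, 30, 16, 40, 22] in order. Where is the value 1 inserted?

Starting tree (level order): [32, 28, 40, 16, 30, None, None, None, 22]
Insertion path: 32 -> 28 -> 16
Result: insert 1 as left child of 16
Final tree (level order): [32, 28, 40, 16, 30, None, None, 1, 22]


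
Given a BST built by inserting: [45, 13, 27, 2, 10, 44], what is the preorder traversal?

Tree insertion order: [45, 13, 27, 2, 10, 44]
Tree (level-order array): [45, 13, None, 2, 27, None, 10, None, 44]
Preorder traversal: [45, 13, 2, 10, 27, 44]


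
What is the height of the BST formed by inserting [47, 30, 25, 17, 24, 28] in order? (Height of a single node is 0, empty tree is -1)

Insertion order: [47, 30, 25, 17, 24, 28]
Tree (level-order array): [47, 30, None, 25, None, 17, 28, None, 24]
Compute height bottom-up (empty subtree = -1):
  height(24) = 1 + max(-1, -1) = 0
  height(17) = 1 + max(-1, 0) = 1
  height(28) = 1 + max(-1, -1) = 0
  height(25) = 1 + max(1, 0) = 2
  height(30) = 1 + max(2, -1) = 3
  height(47) = 1 + max(3, -1) = 4
Height = 4


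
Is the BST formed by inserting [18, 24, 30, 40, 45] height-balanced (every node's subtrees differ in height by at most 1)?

Tree (level-order array): [18, None, 24, None, 30, None, 40, None, 45]
Definition: a tree is height-balanced if, at every node, |h(left) - h(right)| <= 1 (empty subtree has height -1).
Bottom-up per-node check:
  node 45: h_left=-1, h_right=-1, diff=0 [OK], height=0
  node 40: h_left=-1, h_right=0, diff=1 [OK], height=1
  node 30: h_left=-1, h_right=1, diff=2 [FAIL (|-1-1|=2 > 1)], height=2
  node 24: h_left=-1, h_right=2, diff=3 [FAIL (|-1-2|=3 > 1)], height=3
  node 18: h_left=-1, h_right=3, diff=4 [FAIL (|-1-3|=4 > 1)], height=4
Node 30 violates the condition: |-1 - 1| = 2 > 1.
Result: Not balanced


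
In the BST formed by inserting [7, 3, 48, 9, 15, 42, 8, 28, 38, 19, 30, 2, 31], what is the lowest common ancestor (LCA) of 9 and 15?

Tree insertion order: [7, 3, 48, 9, 15, 42, 8, 28, 38, 19, 30, 2, 31]
Tree (level-order array): [7, 3, 48, 2, None, 9, None, None, None, 8, 15, None, None, None, 42, 28, None, 19, 38, None, None, 30, None, None, 31]
In a BST, the LCA of p=9, q=15 is the first node v on the
root-to-leaf path with p <= v <= q (go left if both < v, right if both > v).
Walk from root:
  at 7: both 9 and 15 > 7, go right
  at 48: both 9 and 15 < 48, go left
  at 9: 9 <= 9 <= 15, this is the LCA
LCA = 9


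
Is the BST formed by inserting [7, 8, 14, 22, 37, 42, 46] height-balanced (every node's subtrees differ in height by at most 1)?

Tree (level-order array): [7, None, 8, None, 14, None, 22, None, 37, None, 42, None, 46]
Definition: a tree is height-balanced if, at every node, |h(left) - h(right)| <= 1 (empty subtree has height -1).
Bottom-up per-node check:
  node 46: h_left=-1, h_right=-1, diff=0 [OK], height=0
  node 42: h_left=-1, h_right=0, diff=1 [OK], height=1
  node 37: h_left=-1, h_right=1, diff=2 [FAIL (|-1-1|=2 > 1)], height=2
  node 22: h_left=-1, h_right=2, diff=3 [FAIL (|-1-2|=3 > 1)], height=3
  node 14: h_left=-1, h_right=3, diff=4 [FAIL (|-1-3|=4 > 1)], height=4
  node 8: h_left=-1, h_right=4, diff=5 [FAIL (|-1-4|=5 > 1)], height=5
  node 7: h_left=-1, h_right=5, diff=6 [FAIL (|-1-5|=6 > 1)], height=6
Node 37 violates the condition: |-1 - 1| = 2 > 1.
Result: Not balanced


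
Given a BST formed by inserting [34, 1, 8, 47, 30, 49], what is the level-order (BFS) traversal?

Tree insertion order: [34, 1, 8, 47, 30, 49]
Tree (level-order array): [34, 1, 47, None, 8, None, 49, None, 30]
BFS from the root, enqueuing left then right child of each popped node:
  queue [34] -> pop 34, enqueue [1, 47], visited so far: [34]
  queue [1, 47] -> pop 1, enqueue [8], visited so far: [34, 1]
  queue [47, 8] -> pop 47, enqueue [49], visited so far: [34, 1, 47]
  queue [8, 49] -> pop 8, enqueue [30], visited so far: [34, 1, 47, 8]
  queue [49, 30] -> pop 49, enqueue [none], visited so far: [34, 1, 47, 8, 49]
  queue [30] -> pop 30, enqueue [none], visited so far: [34, 1, 47, 8, 49, 30]
Result: [34, 1, 47, 8, 49, 30]


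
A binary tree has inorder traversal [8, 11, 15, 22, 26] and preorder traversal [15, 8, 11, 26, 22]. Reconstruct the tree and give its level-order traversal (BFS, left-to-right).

Inorder:  [8, 11, 15, 22, 26]
Preorder: [15, 8, 11, 26, 22]
Algorithm: preorder visits root first, so consume preorder in order;
for each root, split the current inorder slice at that value into
left-subtree inorder and right-subtree inorder, then recurse.
Recursive splits:
  root=15; inorder splits into left=[8, 11], right=[22, 26]
  root=8; inorder splits into left=[], right=[11]
  root=11; inorder splits into left=[], right=[]
  root=26; inorder splits into left=[22], right=[]
  root=22; inorder splits into left=[], right=[]
Reconstructed level-order: [15, 8, 26, 11, 22]


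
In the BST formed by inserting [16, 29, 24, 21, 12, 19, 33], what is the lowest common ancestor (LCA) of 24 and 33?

Tree insertion order: [16, 29, 24, 21, 12, 19, 33]
Tree (level-order array): [16, 12, 29, None, None, 24, 33, 21, None, None, None, 19]
In a BST, the LCA of p=24, q=33 is the first node v on the
root-to-leaf path with p <= v <= q (go left if both < v, right if both > v).
Walk from root:
  at 16: both 24 and 33 > 16, go right
  at 29: 24 <= 29 <= 33, this is the LCA
LCA = 29


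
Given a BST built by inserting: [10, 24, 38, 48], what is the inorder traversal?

Tree insertion order: [10, 24, 38, 48]
Tree (level-order array): [10, None, 24, None, 38, None, 48]
Inorder traversal: [10, 24, 38, 48]


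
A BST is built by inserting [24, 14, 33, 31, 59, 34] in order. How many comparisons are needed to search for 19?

Search path for 19: 24 -> 14
Found: False
Comparisons: 2


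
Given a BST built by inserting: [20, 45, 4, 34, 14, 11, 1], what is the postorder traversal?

Tree insertion order: [20, 45, 4, 34, 14, 11, 1]
Tree (level-order array): [20, 4, 45, 1, 14, 34, None, None, None, 11]
Postorder traversal: [1, 11, 14, 4, 34, 45, 20]


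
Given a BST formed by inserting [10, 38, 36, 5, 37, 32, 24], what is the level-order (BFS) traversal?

Tree insertion order: [10, 38, 36, 5, 37, 32, 24]
Tree (level-order array): [10, 5, 38, None, None, 36, None, 32, 37, 24]
BFS from the root, enqueuing left then right child of each popped node:
  queue [10] -> pop 10, enqueue [5, 38], visited so far: [10]
  queue [5, 38] -> pop 5, enqueue [none], visited so far: [10, 5]
  queue [38] -> pop 38, enqueue [36], visited so far: [10, 5, 38]
  queue [36] -> pop 36, enqueue [32, 37], visited so far: [10, 5, 38, 36]
  queue [32, 37] -> pop 32, enqueue [24], visited so far: [10, 5, 38, 36, 32]
  queue [37, 24] -> pop 37, enqueue [none], visited so far: [10, 5, 38, 36, 32, 37]
  queue [24] -> pop 24, enqueue [none], visited so far: [10, 5, 38, 36, 32, 37, 24]
Result: [10, 5, 38, 36, 32, 37, 24]


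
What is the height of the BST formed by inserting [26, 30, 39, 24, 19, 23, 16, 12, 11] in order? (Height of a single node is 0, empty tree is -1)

Insertion order: [26, 30, 39, 24, 19, 23, 16, 12, 11]
Tree (level-order array): [26, 24, 30, 19, None, None, 39, 16, 23, None, None, 12, None, None, None, 11]
Compute height bottom-up (empty subtree = -1):
  height(11) = 1 + max(-1, -1) = 0
  height(12) = 1 + max(0, -1) = 1
  height(16) = 1 + max(1, -1) = 2
  height(23) = 1 + max(-1, -1) = 0
  height(19) = 1 + max(2, 0) = 3
  height(24) = 1 + max(3, -1) = 4
  height(39) = 1 + max(-1, -1) = 0
  height(30) = 1 + max(-1, 0) = 1
  height(26) = 1 + max(4, 1) = 5
Height = 5


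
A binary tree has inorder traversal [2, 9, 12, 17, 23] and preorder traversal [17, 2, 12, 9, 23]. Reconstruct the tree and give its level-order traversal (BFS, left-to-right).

Inorder:  [2, 9, 12, 17, 23]
Preorder: [17, 2, 12, 9, 23]
Algorithm: preorder visits root first, so consume preorder in order;
for each root, split the current inorder slice at that value into
left-subtree inorder and right-subtree inorder, then recurse.
Recursive splits:
  root=17; inorder splits into left=[2, 9, 12], right=[23]
  root=2; inorder splits into left=[], right=[9, 12]
  root=12; inorder splits into left=[9], right=[]
  root=9; inorder splits into left=[], right=[]
  root=23; inorder splits into left=[], right=[]
Reconstructed level-order: [17, 2, 23, 12, 9]


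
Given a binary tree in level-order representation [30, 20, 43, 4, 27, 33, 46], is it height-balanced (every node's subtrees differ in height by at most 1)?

Tree (level-order array): [30, 20, 43, 4, 27, 33, 46]
Definition: a tree is height-balanced if, at every node, |h(left) - h(right)| <= 1 (empty subtree has height -1).
Bottom-up per-node check:
  node 4: h_left=-1, h_right=-1, diff=0 [OK], height=0
  node 27: h_left=-1, h_right=-1, diff=0 [OK], height=0
  node 20: h_left=0, h_right=0, diff=0 [OK], height=1
  node 33: h_left=-1, h_right=-1, diff=0 [OK], height=0
  node 46: h_left=-1, h_right=-1, diff=0 [OK], height=0
  node 43: h_left=0, h_right=0, diff=0 [OK], height=1
  node 30: h_left=1, h_right=1, diff=0 [OK], height=2
All nodes satisfy the balance condition.
Result: Balanced


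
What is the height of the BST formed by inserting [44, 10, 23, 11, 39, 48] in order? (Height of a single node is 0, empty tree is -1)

Insertion order: [44, 10, 23, 11, 39, 48]
Tree (level-order array): [44, 10, 48, None, 23, None, None, 11, 39]
Compute height bottom-up (empty subtree = -1):
  height(11) = 1 + max(-1, -1) = 0
  height(39) = 1 + max(-1, -1) = 0
  height(23) = 1 + max(0, 0) = 1
  height(10) = 1 + max(-1, 1) = 2
  height(48) = 1 + max(-1, -1) = 0
  height(44) = 1 + max(2, 0) = 3
Height = 3


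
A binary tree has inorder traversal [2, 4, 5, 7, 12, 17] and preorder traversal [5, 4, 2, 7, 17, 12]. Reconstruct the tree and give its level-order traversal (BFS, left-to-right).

Inorder:  [2, 4, 5, 7, 12, 17]
Preorder: [5, 4, 2, 7, 17, 12]
Algorithm: preorder visits root first, so consume preorder in order;
for each root, split the current inorder slice at that value into
left-subtree inorder and right-subtree inorder, then recurse.
Recursive splits:
  root=5; inorder splits into left=[2, 4], right=[7, 12, 17]
  root=4; inorder splits into left=[2], right=[]
  root=2; inorder splits into left=[], right=[]
  root=7; inorder splits into left=[], right=[12, 17]
  root=17; inorder splits into left=[12], right=[]
  root=12; inorder splits into left=[], right=[]
Reconstructed level-order: [5, 4, 7, 2, 17, 12]


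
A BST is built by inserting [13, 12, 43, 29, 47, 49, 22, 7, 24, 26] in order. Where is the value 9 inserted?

Starting tree (level order): [13, 12, 43, 7, None, 29, 47, None, None, 22, None, None, 49, None, 24, None, None, None, 26]
Insertion path: 13 -> 12 -> 7
Result: insert 9 as right child of 7
Final tree (level order): [13, 12, 43, 7, None, 29, 47, None, 9, 22, None, None, 49, None, None, None, 24, None, None, None, 26]


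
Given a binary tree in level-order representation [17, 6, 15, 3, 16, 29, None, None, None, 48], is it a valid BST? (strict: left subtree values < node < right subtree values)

Level-order array: [17, 6, 15, 3, 16, 29, None, None, None, 48]
Validate using subtree bounds (lo, hi): at each node, require lo < value < hi,
then recurse left with hi=value and right with lo=value.
Preorder trace (stopping at first violation):
  at node 17 with bounds (-inf, +inf): OK
  at node 6 with bounds (-inf, 17): OK
  at node 3 with bounds (-inf, 6): OK
  at node 16 with bounds (6, 17): OK
  at node 48 with bounds (6, 16): VIOLATION
Node 48 violates its bound: not (6 < 48 < 16).
Result: Not a valid BST


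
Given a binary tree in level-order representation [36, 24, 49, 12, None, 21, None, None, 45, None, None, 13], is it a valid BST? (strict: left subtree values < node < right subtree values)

Level-order array: [36, 24, 49, 12, None, 21, None, None, 45, None, None, 13]
Validate using subtree bounds (lo, hi): at each node, require lo < value < hi,
then recurse left with hi=value and right with lo=value.
Preorder trace (stopping at first violation):
  at node 36 with bounds (-inf, +inf): OK
  at node 24 with bounds (-inf, 36): OK
  at node 12 with bounds (-inf, 24): OK
  at node 45 with bounds (12, 24): VIOLATION
Node 45 violates its bound: not (12 < 45 < 24).
Result: Not a valid BST


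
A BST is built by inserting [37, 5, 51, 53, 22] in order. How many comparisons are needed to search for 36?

Search path for 36: 37 -> 5 -> 22
Found: False
Comparisons: 3


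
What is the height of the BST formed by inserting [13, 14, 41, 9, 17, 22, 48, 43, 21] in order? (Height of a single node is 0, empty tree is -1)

Insertion order: [13, 14, 41, 9, 17, 22, 48, 43, 21]
Tree (level-order array): [13, 9, 14, None, None, None, 41, 17, 48, None, 22, 43, None, 21]
Compute height bottom-up (empty subtree = -1):
  height(9) = 1 + max(-1, -1) = 0
  height(21) = 1 + max(-1, -1) = 0
  height(22) = 1 + max(0, -1) = 1
  height(17) = 1 + max(-1, 1) = 2
  height(43) = 1 + max(-1, -1) = 0
  height(48) = 1 + max(0, -1) = 1
  height(41) = 1 + max(2, 1) = 3
  height(14) = 1 + max(-1, 3) = 4
  height(13) = 1 + max(0, 4) = 5
Height = 5


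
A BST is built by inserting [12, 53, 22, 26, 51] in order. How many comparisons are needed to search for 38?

Search path for 38: 12 -> 53 -> 22 -> 26 -> 51
Found: False
Comparisons: 5


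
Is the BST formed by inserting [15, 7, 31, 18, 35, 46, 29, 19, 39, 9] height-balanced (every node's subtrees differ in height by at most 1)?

Tree (level-order array): [15, 7, 31, None, 9, 18, 35, None, None, None, 29, None, 46, 19, None, 39]
Definition: a tree is height-balanced if, at every node, |h(left) - h(right)| <= 1 (empty subtree has height -1).
Bottom-up per-node check:
  node 9: h_left=-1, h_right=-1, diff=0 [OK], height=0
  node 7: h_left=-1, h_right=0, diff=1 [OK], height=1
  node 19: h_left=-1, h_right=-1, diff=0 [OK], height=0
  node 29: h_left=0, h_right=-1, diff=1 [OK], height=1
  node 18: h_left=-1, h_right=1, diff=2 [FAIL (|-1-1|=2 > 1)], height=2
  node 39: h_left=-1, h_right=-1, diff=0 [OK], height=0
  node 46: h_left=0, h_right=-1, diff=1 [OK], height=1
  node 35: h_left=-1, h_right=1, diff=2 [FAIL (|-1-1|=2 > 1)], height=2
  node 31: h_left=2, h_right=2, diff=0 [OK], height=3
  node 15: h_left=1, h_right=3, diff=2 [FAIL (|1-3|=2 > 1)], height=4
Node 18 violates the condition: |-1 - 1| = 2 > 1.
Result: Not balanced


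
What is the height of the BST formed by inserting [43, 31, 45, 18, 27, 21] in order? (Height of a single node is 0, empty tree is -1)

Insertion order: [43, 31, 45, 18, 27, 21]
Tree (level-order array): [43, 31, 45, 18, None, None, None, None, 27, 21]
Compute height bottom-up (empty subtree = -1):
  height(21) = 1 + max(-1, -1) = 0
  height(27) = 1 + max(0, -1) = 1
  height(18) = 1 + max(-1, 1) = 2
  height(31) = 1 + max(2, -1) = 3
  height(45) = 1 + max(-1, -1) = 0
  height(43) = 1 + max(3, 0) = 4
Height = 4


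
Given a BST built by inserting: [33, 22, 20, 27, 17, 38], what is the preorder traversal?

Tree insertion order: [33, 22, 20, 27, 17, 38]
Tree (level-order array): [33, 22, 38, 20, 27, None, None, 17]
Preorder traversal: [33, 22, 20, 17, 27, 38]


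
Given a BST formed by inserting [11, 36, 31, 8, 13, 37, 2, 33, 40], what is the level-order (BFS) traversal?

Tree insertion order: [11, 36, 31, 8, 13, 37, 2, 33, 40]
Tree (level-order array): [11, 8, 36, 2, None, 31, 37, None, None, 13, 33, None, 40]
BFS from the root, enqueuing left then right child of each popped node:
  queue [11] -> pop 11, enqueue [8, 36], visited so far: [11]
  queue [8, 36] -> pop 8, enqueue [2], visited so far: [11, 8]
  queue [36, 2] -> pop 36, enqueue [31, 37], visited so far: [11, 8, 36]
  queue [2, 31, 37] -> pop 2, enqueue [none], visited so far: [11, 8, 36, 2]
  queue [31, 37] -> pop 31, enqueue [13, 33], visited so far: [11, 8, 36, 2, 31]
  queue [37, 13, 33] -> pop 37, enqueue [40], visited so far: [11, 8, 36, 2, 31, 37]
  queue [13, 33, 40] -> pop 13, enqueue [none], visited so far: [11, 8, 36, 2, 31, 37, 13]
  queue [33, 40] -> pop 33, enqueue [none], visited so far: [11, 8, 36, 2, 31, 37, 13, 33]
  queue [40] -> pop 40, enqueue [none], visited so far: [11, 8, 36, 2, 31, 37, 13, 33, 40]
Result: [11, 8, 36, 2, 31, 37, 13, 33, 40]


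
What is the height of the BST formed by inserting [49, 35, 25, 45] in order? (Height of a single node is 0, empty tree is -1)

Insertion order: [49, 35, 25, 45]
Tree (level-order array): [49, 35, None, 25, 45]
Compute height bottom-up (empty subtree = -1):
  height(25) = 1 + max(-1, -1) = 0
  height(45) = 1 + max(-1, -1) = 0
  height(35) = 1 + max(0, 0) = 1
  height(49) = 1 + max(1, -1) = 2
Height = 2


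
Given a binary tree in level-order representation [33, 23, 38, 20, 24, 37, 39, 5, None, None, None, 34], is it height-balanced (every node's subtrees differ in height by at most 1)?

Tree (level-order array): [33, 23, 38, 20, 24, 37, 39, 5, None, None, None, 34]
Definition: a tree is height-balanced if, at every node, |h(left) - h(right)| <= 1 (empty subtree has height -1).
Bottom-up per-node check:
  node 5: h_left=-1, h_right=-1, diff=0 [OK], height=0
  node 20: h_left=0, h_right=-1, diff=1 [OK], height=1
  node 24: h_left=-1, h_right=-1, diff=0 [OK], height=0
  node 23: h_left=1, h_right=0, diff=1 [OK], height=2
  node 34: h_left=-1, h_right=-1, diff=0 [OK], height=0
  node 37: h_left=0, h_right=-1, diff=1 [OK], height=1
  node 39: h_left=-1, h_right=-1, diff=0 [OK], height=0
  node 38: h_left=1, h_right=0, diff=1 [OK], height=2
  node 33: h_left=2, h_right=2, diff=0 [OK], height=3
All nodes satisfy the balance condition.
Result: Balanced


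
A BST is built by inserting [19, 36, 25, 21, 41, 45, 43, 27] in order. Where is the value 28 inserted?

Starting tree (level order): [19, None, 36, 25, 41, 21, 27, None, 45, None, None, None, None, 43]
Insertion path: 19 -> 36 -> 25 -> 27
Result: insert 28 as right child of 27
Final tree (level order): [19, None, 36, 25, 41, 21, 27, None, 45, None, None, None, 28, 43]


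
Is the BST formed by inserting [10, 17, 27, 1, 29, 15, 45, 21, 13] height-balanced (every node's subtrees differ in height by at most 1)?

Tree (level-order array): [10, 1, 17, None, None, 15, 27, 13, None, 21, 29, None, None, None, None, None, 45]
Definition: a tree is height-balanced if, at every node, |h(left) - h(right)| <= 1 (empty subtree has height -1).
Bottom-up per-node check:
  node 1: h_left=-1, h_right=-1, diff=0 [OK], height=0
  node 13: h_left=-1, h_right=-1, diff=0 [OK], height=0
  node 15: h_left=0, h_right=-1, diff=1 [OK], height=1
  node 21: h_left=-1, h_right=-1, diff=0 [OK], height=0
  node 45: h_left=-1, h_right=-1, diff=0 [OK], height=0
  node 29: h_left=-1, h_right=0, diff=1 [OK], height=1
  node 27: h_left=0, h_right=1, diff=1 [OK], height=2
  node 17: h_left=1, h_right=2, diff=1 [OK], height=3
  node 10: h_left=0, h_right=3, diff=3 [FAIL (|0-3|=3 > 1)], height=4
Node 10 violates the condition: |0 - 3| = 3 > 1.
Result: Not balanced


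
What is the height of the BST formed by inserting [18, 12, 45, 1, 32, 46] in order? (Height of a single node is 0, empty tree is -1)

Insertion order: [18, 12, 45, 1, 32, 46]
Tree (level-order array): [18, 12, 45, 1, None, 32, 46]
Compute height bottom-up (empty subtree = -1):
  height(1) = 1 + max(-1, -1) = 0
  height(12) = 1 + max(0, -1) = 1
  height(32) = 1 + max(-1, -1) = 0
  height(46) = 1 + max(-1, -1) = 0
  height(45) = 1 + max(0, 0) = 1
  height(18) = 1 + max(1, 1) = 2
Height = 2


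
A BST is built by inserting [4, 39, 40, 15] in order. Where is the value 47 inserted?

Starting tree (level order): [4, None, 39, 15, 40]
Insertion path: 4 -> 39 -> 40
Result: insert 47 as right child of 40
Final tree (level order): [4, None, 39, 15, 40, None, None, None, 47]


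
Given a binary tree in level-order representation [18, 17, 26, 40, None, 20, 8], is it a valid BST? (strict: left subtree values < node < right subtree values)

Level-order array: [18, 17, 26, 40, None, 20, 8]
Validate using subtree bounds (lo, hi): at each node, require lo < value < hi,
then recurse left with hi=value and right with lo=value.
Preorder trace (stopping at first violation):
  at node 18 with bounds (-inf, +inf): OK
  at node 17 with bounds (-inf, 18): OK
  at node 40 with bounds (-inf, 17): VIOLATION
Node 40 violates its bound: not (-inf < 40 < 17).
Result: Not a valid BST


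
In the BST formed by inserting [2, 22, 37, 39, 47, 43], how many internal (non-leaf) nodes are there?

Tree built from: [2, 22, 37, 39, 47, 43]
Tree (level-order array): [2, None, 22, None, 37, None, 39, None, 47, 43]
Rule: An internal node has at least one child.
Per-node child counts:
  node 2: 1 child(ren)
  node 22: 1 child(ren)
  node 37: 1 child(ren)
  node 39: 1 child(ren)
  node 47: 1 child(ren)
  node 43: 0 child(ren)
Matching nodes: [2, 22, 37, 39, 47]
Count of internal (non-leaf) nodes: 5


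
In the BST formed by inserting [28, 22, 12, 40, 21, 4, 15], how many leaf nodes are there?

Tree built from: [28, 22, 12, 40, 21, 4, 15]
Tree (level-order array): [28, 22, 40, 12, None, None, None, 4, 21, None, None, 15]
Rule: A leaf has 0 children.
Per-node child counts:
  node 28: 2 child(ren)
  node 22: 1 child(ren)
  node 12: 2 child(ren)
  node 4: 0 child(ren)
  node 21: 1 child(ren)
  node 15: 0 child(ren)
  node 40: 0 child(ren)
Matching nodes: [4, 15, 40]
Count of leaf nodes: 3


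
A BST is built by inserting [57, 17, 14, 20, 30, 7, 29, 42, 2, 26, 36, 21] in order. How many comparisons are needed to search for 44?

Search path for 44: 57 -> 17 -> 20 -> 30 -> 42
Found: False
Comparisons: 5


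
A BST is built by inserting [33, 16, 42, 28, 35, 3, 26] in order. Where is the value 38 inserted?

Starting tree (level order): [33, 16, 42, 3, 28, 35, None, None, None, 26]
Insertion path: 33 -> 42 -> 35
Result: insert 38 as right child of 35
Final tree (level order): [33, 16, 42, 3, 28, 35, None, None, None, 26, None, None, 38]


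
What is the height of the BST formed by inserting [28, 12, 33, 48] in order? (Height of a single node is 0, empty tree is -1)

Insertion order: [28, 12, 33, 48]
Tree (level-order array): [28, 12, 33, None, None, None, 48]
Compute height bottom-up (empty subtree = -1):
  height(12) = 1 + max(-1, -1) = 0
  height(48) = 1 + max(-1, -1) = 0
  height(33) = 1 + max(-1, 0) = 1
  height(28) = 1 + max(0, 1) = 2
Height = 2


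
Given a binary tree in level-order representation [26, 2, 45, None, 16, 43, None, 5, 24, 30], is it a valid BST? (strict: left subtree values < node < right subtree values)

Level-order array: [26, 2, 45, None, 16, 43, None, 5, 24, 30]
Validate using subtree bounds (lo, hi): at each node, require lo < value < hi,
then recurse left with hi=value and right with lo=value.
Preorder trace (stopping at first violation):
  at node 26 with bounds (-inf, +inf): OK
  at node 2 with bounds (-inf, 26): OK
  at node 16 with bounds (2, 26): OK
  at node 5 with bounds (2, 16): OK
  at node 24 with bounds (16, 26): OK
  at node 45 with bounds (26, +inf): OK
  at node 43 with bounds (26, 45): OK
  at node 30 with bounds (26, 43): OK
No violation found at any node.
Result: Valid BST


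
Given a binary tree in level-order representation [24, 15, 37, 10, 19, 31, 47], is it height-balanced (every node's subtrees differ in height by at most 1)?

Tree (level-order array): [24, 15, 37, 10, 19, 31, 47]
Definition: a tree is height-balanced if, at every node, |h(left) - h(right)| <= 1 (empty subtree has height -1).
Bottom-up per-node check:
  node 10: h_left=-1, h_right=-1, diff=0 [OK], height=0
  node 19: h_left=-1, h_right=-1, diff=0 [OK], height=0
  node 15: h_left=0, h_right=0, diff=0 [OK], height=1
  node 31: h_left=-1, h_right=-1, diff=0 [OK], height=0
  node 47: h_left=-1, h_right=-1, diff=0 [OK], height=0
  node 37: h_left=0, h_right=0, diff=0 [OK], height=1
  node 24: h_left=1, h_right=1, diff=0 [OK], height=2
All nodes satisfy the balance condition.
Result: Balanced


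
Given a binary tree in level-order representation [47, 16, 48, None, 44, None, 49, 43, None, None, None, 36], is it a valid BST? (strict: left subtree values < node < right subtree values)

Level-order array: [47, 16, 48, None, 44, None, 49, 43, None, None, None, 36]
Validate using subtree bounds (lo, hi): at each node, require lo < value < hi,
then recurse left with hi=value and right with lo=value.
Preorder trace (stopping at first violation):
  at node 47 with bounds (-inf, +inf): OK
  at node 16 with bounds (-inf, 47): OK
  at node 44 with bounds (16, 47): OK
  at node 43 with bounds (16, 44): OK
  at node 36 with bounds (16, 43): OK
  at node 48 with bounds (47, +inf): OK
  at node 49 with bounds (48, +inf): OK
No violation found at any node.
Result: Valid BST


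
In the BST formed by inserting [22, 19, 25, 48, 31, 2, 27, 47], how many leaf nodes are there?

Tree built from: [22, 19, 25, 48, 31, 2, 27, 47]
Tree (level-order array): [22, 19, 25, 2, None, None, 48, None, None, 31, None, 27, 47]
Rule: A leaf has 0 children.
Per-node child counts:
  node 22: 2 child(ren)
  node 19: 1 child(ren)
  node 2: 0 child(ren)
  node 25: 1 child(ren)
  node 48: 1 child(ren)
  node 31: 2 child(ren)
  node 27: 0 child(ren)
  node 47: 0 child(ren)
Matching nodes: [2, 27, 47]
Count of leaf nodes: 3


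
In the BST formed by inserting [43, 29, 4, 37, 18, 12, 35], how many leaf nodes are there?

Tree built from: [43, 29, 4, 37, 18, 12, 35]
Tree (level-order array): [43, 29, None, 4, 37, None, 18, 35, None, 12]
Rule: A leaf has 0 children.
Per-node child counts:
  node 43: 1 child(ren)
  node 29: 2 child(ren)
  node 4: 1 child(ren)
  node 18: 1 child(ren)
  node 12: 0 child(ren)
  node 37: 1 child(ren)
  node 35: 0 child(ren)
Matching nodes: [12, 35]
Count of leaf nodes: 2


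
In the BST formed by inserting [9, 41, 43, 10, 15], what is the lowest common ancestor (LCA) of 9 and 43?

Tree insertion order: [9, 41, 43, 10, 15]
Tree (level-order array): [9, None, 41, 10, 43, None, 15]
In a BST, the LCA of p=9, q=43 is the first node v on the
root-to-leaf path with p <= v <= q (go left if both < v, right if both > v).
Walk from root:
  at 9: 9 <= 9 <= 43, this is the LCA
LCA = 9


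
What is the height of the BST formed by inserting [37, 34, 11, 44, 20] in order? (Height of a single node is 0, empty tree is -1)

Insertion order: [37, 34, 11, 44, 20]
Tree (level-order array): [37, 34, 44, 11, None, None, None, None, 20]
Compute height bottom-up (empty subtree = -1):
  height(20) = 1 + max(-1, -1) = 0
  height(11) = 1 + max(-1, 0) = 1
  height(34) = 1 + max(1, -1) = 2
  height(44) = 1 + max(-1, -1) = 0
  height(37) = 1 + max(2, 0) = 3
Height = 3


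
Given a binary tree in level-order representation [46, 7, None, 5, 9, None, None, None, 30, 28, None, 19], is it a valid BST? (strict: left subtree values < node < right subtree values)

Level-order array: [46, 7, None, 5, 9, None, None, None, 30, 28, None, 19]
Validate using subtree bounds (lo, hi): at each node, require lo < value < hi,
then recurse left with hi=value and right with lo=value.
Preorder trace (stopping at first violation):
  at node 46 with bounds (-inf, +inf): OK
  at node 7 with bounds (-inf, 46): OK
  at node 5 with bounds (-inf, 7): OK
  at node 9 with bounds (7, 46): OK
  at node 30 with bounds (9, 46): OK
  at node 28 with bounds (9, 30): OK
  at node 19 with bounds (9, 28): OK
No violation found at any node.
Result: Valid BST


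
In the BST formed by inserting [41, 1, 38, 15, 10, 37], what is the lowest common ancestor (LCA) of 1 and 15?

Tree insertion order: [41, 1, 38, 15, 10, 37]
Tree (level-order array): [41, 1, None, None, 38, 15, None, 10, 37]
In a BST, the LCA of p=1, q=15 is the first node v on the
root-to-leaf path with p <= v <= q (go left if both < v, right if both > v).
Walk from root:
  at 41: both 1 and 15 < 41, go left
  at 1: 1 <= 1 <= 15, this is the LCA
LCA = 1


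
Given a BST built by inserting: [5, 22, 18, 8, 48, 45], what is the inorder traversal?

Tree insertion order: [5, 22, 18, 8, 48, 45]
Tree (level-order array): [5, None, 22, 18, 48, 8, None, 45]
Inorder traversal: [5, 8, 18, 22, 45, 48]


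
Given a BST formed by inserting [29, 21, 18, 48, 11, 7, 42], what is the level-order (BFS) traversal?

Tree insertion order: [29, 21, 18, 48, 11, 7, 42]
Tree (level-order array): [29, 21, 48, 18, None, 42, None, 11, None, None, None, 7]
BFS from the root, enqueuing left then right child of each popped node:
  queue [29] -> pop 29, enqueue [21, 48], visited so far: [29]
  queue [21, 48] -> pop 21, enqueue [18], visited so far: [29, 21]
  queue [48, 18] -> pop 48, enqueue [42], visited so far: [29, 21, 48]
  queue [18, 42] -> pop 18, enqueue [11], visited so far: [29, 21, 48, 18]
  queue [42, 11] -> pop 42, enqueue [none], visited so far: [29, 21, 48, 18, 42]
  queue [11] -> pop 11, enqueue [7], visited so far: [29, 21, 48, 18, 42, 11]
  queue [7] -> pop 7, enqueue [none], visited so far: [29, 21, 48, 18, 42, 11, 7]
Result: [29, 21, 48, 18, 42, 11, 7]


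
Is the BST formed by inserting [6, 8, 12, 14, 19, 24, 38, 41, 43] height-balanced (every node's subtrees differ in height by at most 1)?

Tree (level-order array): [6, None, 8, None, 12, None, 14, None, 19, None, 24, None, 38, None, 41, None, 43]
Definition: a tree is height-balanced if, at every node, |h(left) - h(right)| <= 1 (empty subtree has height -1).
Bottom-up per-node check:
  node 43: h_left=-1, h_right=-1, diff=0 [OK], height=0
  node 41: h_left=-1, h_right=0, diff=1 [OK], height=1
  node 38: h_left=-1, h_right=1, diff=2 [FAIL (|-1-1|=2 > 1)], height=2
  node 24: h_left=-1, h_right=2, diff=3 [FAIL (|-1-2|=3 > 1)], height=3
  node 19: h_left=-1, h_right=3, diff=4 [FAIL (|-1-3|=4 > 1)], height=4
  node 14: h_left=-1, h_right=4, diff=5 [FAIL (|-1-4|=5 > 1)], height=5
  node 12: h_left=-1, h_right=5, diff=6 [FAIL (|-1-5|=6 > 1)], height=6
  node 8: h_left=-1, h_right=6, diff=7 [FAIL (|-1-6|=7 > 1)], height=7
  node 6: h_left=-1, h_right=7, diff=8 [FAIL (|-1-7|=8 > 1)], height=8
Node 38 violates the condition: |-1 - 1| = 2 > 1.
Result: Not balanced


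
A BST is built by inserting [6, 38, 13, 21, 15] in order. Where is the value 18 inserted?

Starting tree (level order): [6, None, 38, 13, None, None, 21, 15]
Insertion path: 6 -> 38 -> 13 -> 21 -> 15
Result: insert 18 as right child of 15
Final tree (level order): [6, None, 38, 13, None, None, 21, 15, None, None, 18]


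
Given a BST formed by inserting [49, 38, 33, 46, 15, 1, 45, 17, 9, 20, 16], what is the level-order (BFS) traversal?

Tree insertion order: [49, 38, 33, 46, 15, 1, 45, 17, 9, 20, 16]
Tree (level-order array): [49, 38, None, 33, 46, 15, None, 45, None, 1, 17, None, None, None, 9, 16, 20]
BFS from the root, enqueuing left then right child of each popped node:
  queue [49] -> pop 49, enqueue [38], visited so far: [49]
  queue [38] -> pop 38, enqueue [33, 46], visited so far: [49, 38]
  queue [33, 46] -> pop 33, enqueue [15], visited so far: [49, 38, 33]
  queue [46, 15] -> pop 46, enqueue [45], visited so far: [49, 38, 33, 46]
  queue [15, 45] -> pop 15, enqueue [1, 17], visited so far: [49, 38, 33, 46, 15]
  queue [45, 1, 17] -> pop 45, enqueue [none], visited so far: [49, 38, 33, 46, 15, 45]
  queue [1, 17] -> pop 1, enqueue [9], visited so far: [49, 38, 33, 46, 15, 45, 1]
  queue [17, 9] -> pop 17, enqueue [16, 20], visited so far: [49, 38, 33, 46, 15, 45, 1, 17]
  queue [9, 16, 20] -> pop 9, enqueue [none], visited so far: [49, 38, 33, 46, 15, 45, 1, 17, 9]
  queue [16, 20] -> pop 16, enqueue [none], visited so far: [49, 38, 33, 46, 15, 45, 1, 17, 9, 16]
  queue [20] -> pop 20, enqueue [none], visited so far: [49, 38, 33, 46, 15, 45, 1, 17, 9, 16, 20]
Result: [49, 38, 33, 46, 15, 45, 1, 17, 9, 16, 20]


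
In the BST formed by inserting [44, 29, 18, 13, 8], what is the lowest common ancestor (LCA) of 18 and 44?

Tree insertion order: [44, 29, 18, 13, 8]
Tree (level-order array): [44, 29, None, 18, None, 13, None, 8]
In a BST, the LCA of p=18, q=44 is the first node v on the
root-to-leaf path with p <= v <= q (go left if both < v, right if both > v).
Walk from root:
  at 44: 18 <= 44 <= 44, this is the LCA
LCA = 44


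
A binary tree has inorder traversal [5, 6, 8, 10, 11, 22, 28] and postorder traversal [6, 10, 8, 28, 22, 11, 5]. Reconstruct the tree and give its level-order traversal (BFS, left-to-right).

Inorder:   [5, 6, 8, 10, 11, 22, 28]
Postorder: [6, 10, 8, 28, 22, 11, 5]
Algorithm: postorder visits root last, so walk postorder right-to-left;
each value is the root of the current inorder slice — split it at that
value, recurse on the right subtree first, then the left.
Recursive splits:
  root=5; inorder splits into left=[], right=[6, 8, 10, 11, 22, 28]
  root=11; inorder splits into left=[6, 8, 10], right=[22, 28]
  root=22; inorder splits into left=[], right=[28]
  root=28; inorder splits into left=[], right=[]
  root=8; inorder splits into left=[6], right=[10]
  root=10; inorder splits into left=[], right=[]
  root=6; inorder splits into left=[], right=[]
Reconstructed level-order: [5, 11, 8, 22, 6, 10, 28]


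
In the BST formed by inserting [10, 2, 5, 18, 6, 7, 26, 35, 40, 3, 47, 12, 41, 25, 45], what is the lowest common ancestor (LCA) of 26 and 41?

Tree insertion order: [10, 2, 5, 18, 6, 7, 26, 35, 40, 3, 47, 12, 41, 25, 45]
Tree (level-order array): [10, 2, 18, None, 5, 12, 26, 3, 6, None, None, 25, 35, None, None, None, 7, None, None, None, 40, None, None, None, 47, 41, None, None, 45]
In a BST, the LCA of p=26, q=41 is the first node v on the
root-to-leaf path with p <= v <= q (go left if both < v, right if both > v).
Walk from root:
  at 10: both 26 and 41 > 10, go right
  at 18: both 26 and 41 > 18, go right
  at 26: 26 <= 26 <= 41, this is the LCA
LCA = 26
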